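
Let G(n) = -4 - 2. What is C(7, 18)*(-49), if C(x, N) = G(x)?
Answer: 294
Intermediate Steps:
G(n) = -6
C(x, N) = -6
C(7, 18)*(-49) = -6*(-49) = 294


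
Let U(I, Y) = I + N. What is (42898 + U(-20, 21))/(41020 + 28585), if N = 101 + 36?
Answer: 8603/13921 ≈ 0.61799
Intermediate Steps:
N = 137
U(I, Y) = 137 + I (U(I, Y) = I + 137 = 137 + I)
(42898 + U(-20, 21))/(41020 + 28585) = (42898 + (137 - 20))/(41020 + 28585) = (42898 + 117)/69605 = 43015*(1/69605) = 8603/13921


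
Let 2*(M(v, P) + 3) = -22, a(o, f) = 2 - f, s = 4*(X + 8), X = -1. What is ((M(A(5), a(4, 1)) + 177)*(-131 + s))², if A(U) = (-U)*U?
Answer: 281870521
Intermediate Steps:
s = 28 (s = 4*(-1 + 8) = 4*7 = 28)
A(U) = -U²
M(v, P) = -14 (M(v, P) = -3 + (½)*(-22) = -3 - 11 = -14)
((M(A(5), a(4, 1)) + 177)*(-131 + s))² = ((-14 + 177)*(-131 + 28))² = (163*(-103))² = (-16789)² = 281870521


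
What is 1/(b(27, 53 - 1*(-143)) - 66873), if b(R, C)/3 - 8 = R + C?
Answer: -1/66180 ≈ -1.5110e-5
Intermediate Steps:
b(R, C) = 24 + 3*C + 3*R (b(R, C) = 24 + 3*(R + C) = 24 + 3*(C + R) = 24 + (3*C + 3*R) = 24 + 3*C + 3*R)
1/(b(27, 53 - 1*(-143)) - 66873) = 1/((24 + 3*(53 - 1*(-143)) + 3*27) - 66873) = 1/((24 + 3*(53 + 143) + 81) - 66873) = 1/((24 + 3*196 + 81) - 66873) = 1/((24 + 588 + 81) - 66873) = 1/(693 - 66873) = 1/(-66180) = -1/66180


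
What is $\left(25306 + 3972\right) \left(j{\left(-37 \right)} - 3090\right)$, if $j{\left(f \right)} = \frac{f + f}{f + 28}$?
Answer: $- \frac{812054608}{9} \approx -9.0228 \cdot 10^{7}$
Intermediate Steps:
$j{\left(f \right)} = \frac{2 f}{28 + f}$
$\left(25306 + 3972\right) \left(j{\left(-37 \right)} - 3090\right) = \left(25306 + 3972\right) \left(2 \left(-37\right) \frac{1}{28 - 37} - 3090\right) = 29278 \left(2 \left(-37\right) \frac{1}{-9} - 3090\right) = 29278 \left(2 \left(-37\right) \left(- \frac{1}{9}\right) - 3090\right) = 29278 \left(\frac{74}{9} - 3090\right) = 29278 \left(- \frac{27736}{9}\right) = - \frac{812054608}{9}$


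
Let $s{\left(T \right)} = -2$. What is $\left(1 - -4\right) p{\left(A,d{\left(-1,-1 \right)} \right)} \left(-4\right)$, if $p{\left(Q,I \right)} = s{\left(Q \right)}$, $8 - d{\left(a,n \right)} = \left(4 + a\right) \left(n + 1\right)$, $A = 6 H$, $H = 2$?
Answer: $40$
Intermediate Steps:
$A = 12$ ($A = 6 \cdot 2 = 12$)
$d{\left(a,n \right)} = 8 - \left(1 + n\right) \left(4 + a\right)$ ($d{\left(a,n \right)} = 8 - \left(4 + a\right) \left(n + 1\right) = 8 - \left(4 + a\right) \left(1 + n\right) = 8 - \left(1 + n\right) \left(4 + a\right)$)
$p{\left(Q,I \right)} = -2$
$\left(1 - -4\right) p{\left(A,d{\left(-1,-1 \right)} \right)} \left(-4\right) = \left(1 - -4\right) \left(-2\right) \left(-4\right) = \left(1 + 4\right) \left(-2\right) \left(-4\right) = 5 \left(-2\right) \left(-4\right) = \left(-10\right) \left(-4\right) = 40$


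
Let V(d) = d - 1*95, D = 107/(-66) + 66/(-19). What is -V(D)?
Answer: 125519/1254 ≈ 100.09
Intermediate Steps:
D = -6389/1254 (D = 107*(-1/66) + 66*(-1/19) = -107/66 - 66/19 = -6389/1254 ≈ -5.0949)
V(d) = -95 + d (V(d) = d - 95 = -95 + d)
-V(D) = -(-95 - 6389/1254) = -1*(-125519/1254) = 125519/1254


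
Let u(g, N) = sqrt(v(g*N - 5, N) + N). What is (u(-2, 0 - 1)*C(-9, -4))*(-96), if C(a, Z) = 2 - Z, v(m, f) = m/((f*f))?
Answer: -1152*I ≈ -1152.0*I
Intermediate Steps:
v(m, f) = m/f**2 (v(m, f) = m/(f**2) = m/f**2)
u(g, N) = sqrt(N + (-5 + N*g)/N**2) (u(g, N) = sqrt((g*N - 5)/N**2 + N) = sqrt((N*g - 5)/N**2 + N) = sqrt((-5 + N*g)/N**2 + N) = sqrt(N + (-5 + N*g)/N**2))
(u(-2, 0 - 1)*C(-9, -4))*(-96) = (sqrt((0 - 1) - 5/(0 - 1)**2 - 2/(0 - 1))*(2 - 1*(-4)))*(-96) = (sqrt(-1 - 5/(-1)**2 - 2/(-1))*(2 + 4))*(-96) = (sqrt(-1 - 5*1 - 2*(-1))*6)*(-96) = (sqrt(-1 - 5 + 2)*6)*(-96) = (sqrt(-4)*6)*(-96) = ((2*I)*6)*(-96) = (12*I)*(-96) = -1152*I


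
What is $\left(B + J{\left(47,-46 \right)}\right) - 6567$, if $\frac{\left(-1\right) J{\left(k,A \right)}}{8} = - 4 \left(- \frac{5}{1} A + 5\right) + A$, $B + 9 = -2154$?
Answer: $-842$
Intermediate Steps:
$B = -2163$ ($B = -9 - 2154 = -2163$)
$J{\left(k,A \right)} = 160 - 168 A$ ($J{\left(k,A \right)} = - 8 \left(- 4 \left(- \frac{5}{1} A + 5\right) + A\right) = - 8 \left(- 4 \left(\left(-5\right) 1 A + 5\right) + A\right) = - 8 \left(- 4 \left(- 5 A + 5\right) + A\right) = - 8 \left(- 4 \left(5 - 5 A\right) + A\right) = - 8 \left(\left(-20 + 20 A\right) + A\right) = - 8 \left(-20 + 21 A\right) = 160 - 168 A$)
$\left(B + J{\left(47,-46 \right)}\right) - 6567 = \left(-2163 + \left(160 - -7728\right)\right) - 6567 = \left(-2163 + \left(160 + 7728\right)\right) - 6567 = \left(-2163 + 7888\right) - 6567 = 5725 - 6567 = -842$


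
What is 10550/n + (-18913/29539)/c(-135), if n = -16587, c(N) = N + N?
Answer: -9314236841/14698901790 ≈ -0.63367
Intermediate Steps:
c(N) = 2*N
10550/n + (-18913/29539)/c(-135) = 10550/(-16587) + (-18913/29539)/((2*(-135))) = 10550*(-1/16587) - 18913*1/29539/(-270) = -10550/16587 - 18913/29539*(-1/270) = -10550/16587 + 18913/7975530 = -9314236841/14698901790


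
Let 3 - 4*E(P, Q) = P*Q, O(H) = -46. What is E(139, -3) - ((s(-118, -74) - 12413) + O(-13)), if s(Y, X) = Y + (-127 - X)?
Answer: 12735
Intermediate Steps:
s(Y, X) = -127 + Y - X
E(P, Q) = 3/4 - P*Q/4
E(139, -3) - ((s(-118, -74) - 12413) + O(-13)) = (3/4 - 1/4*139*(-3)) - (((-127 - 118 - 1*(-74)) - 12413) - 46) = (3/4 + 417/4) - (((-127 - 118 + 74) - 12413) - 46) = 105 - ((-171 - 12413) - 46) = 105 - (-12584 - 46) = 105 - 1*(-12630) = 105 + 12630 = 12735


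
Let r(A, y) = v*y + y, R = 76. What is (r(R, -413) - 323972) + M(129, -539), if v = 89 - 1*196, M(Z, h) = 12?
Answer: -280182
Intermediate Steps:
v = -107 (v = 89 - 196 = -107)
r(A, y) = -106*y (r(A, y) = -107*y + y = -106*y)
(r(R, -413) - 323972) + M(129, -539) = (-106*(-413) - 323972) + 12 = (43778 - 323972) + 12 = -280194 + 12 = -280182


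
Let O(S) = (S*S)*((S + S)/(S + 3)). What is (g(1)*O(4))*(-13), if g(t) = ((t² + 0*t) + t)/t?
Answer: -3328/7 ≈ -475.43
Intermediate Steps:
O(S) = 2*S³/(3 + S) (O(S) = S²*((2*S)/(3 + S)) = S²*(2*S/(3 + S)) = 2*S³/(3 + S))
g(t) = (t + t²)/t (g(t) = ((t² + 0) + t)/t = (t² + t)/t = (t + t²)/t)
(g(1)*O(4))*(-13) = ((1 + 1)*(2*4³/(3 + 4)))*(-13) = (2*(2*64/7))*(-13) = (2*(2*64*(⅐)))*(-13) = (2*(128/7))*(-13) = (256/7)*(-13) = -3328/7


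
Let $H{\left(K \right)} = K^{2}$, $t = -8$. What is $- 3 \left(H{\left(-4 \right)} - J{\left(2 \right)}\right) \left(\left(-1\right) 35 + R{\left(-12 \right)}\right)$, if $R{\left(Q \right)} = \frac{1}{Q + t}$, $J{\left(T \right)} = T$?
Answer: $\frac{14721}{10} \approx 1472.1$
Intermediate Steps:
$R{\left(Q \right)} = \frac{1}{-8 + Q}$ ($R{\left(Q \right)} = \frac{1}{Q - 8} = \frac{1}{-8 + Q}$)
$- 3 \left(H{\left(-4 \right)} - J{\left(2 \right)}\right) \left(\left(-1\right) 35 + R{\left(-12 \right)}\right) = - 3 \left(\left(-4\right)^{2} - 2\right) \left(\left(-1\right) 35 + \frac{1}{-8 - 12}\right) = - 3 \left(16 - 2\right) \left(-35 + \frac{1}{-20}\right) = \left(-3\right) 14 \left(-35 - \frac{1}{20}\right) = \left(-42\right) \left(- \frac{701}{20}\right) = \frac{14721}{10}$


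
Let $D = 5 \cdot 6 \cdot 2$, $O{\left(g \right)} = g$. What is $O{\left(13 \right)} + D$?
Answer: $73$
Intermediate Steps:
$D = 60$ ($D = 30 \cdot 2 = 60$)
$O{\left(13 \right)} + D = 13 + 60 = 73$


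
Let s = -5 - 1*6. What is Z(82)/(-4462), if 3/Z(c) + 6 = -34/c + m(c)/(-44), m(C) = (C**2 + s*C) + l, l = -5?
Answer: 2706/557903939 ≈ 4.8503e-6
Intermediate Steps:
s = -11 (s = -5 - 6 = -11)
m(C) = -5 + C**2 - 11*C (m(C) = (C**2 - 11*C) - 5 = -5 + C**2 - 11*C)
Z(c) = 3/(-259/44 - 34/c - c**2/44 + c/4) (Z(c) = 3/(-6 + (-34/c + (-5 + c**2 - 11*c)/(-44))) = 3/(-6 + (-34/c + (-5 + c**2 - 11*c)*(-1/44))) = 3/(-6 + (-34/c + (5/44 - c**2/44 + c/4))) = 3/(-6 + (5/44 - 34/c - c**2/44 + c/4)) = 3/(-259/44 - 34/c - c**2/44 + c/4))
Z(82)/(-4462) = -132*82/(1496 + 82**3 - 11*82**2 + 259*82)/(-4462) = -132*82/(1496 + 551368 - 11*6724 + 21238)*(-1/4462) = -132*82/(1496 + 551368 - 73964 + 21238)*(-1/4462) = -132*82/500138*(-1/4462) = -132*82*1/500138*(-1/4462) = -5412/250069*(-1/4462) = 2706/557903939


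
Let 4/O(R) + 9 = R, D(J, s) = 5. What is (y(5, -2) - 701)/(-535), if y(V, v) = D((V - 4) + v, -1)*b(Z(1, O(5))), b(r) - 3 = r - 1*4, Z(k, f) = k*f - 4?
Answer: 731/535 ≈ 1.3664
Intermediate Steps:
O(R) = 4/(-9 + R)
Z(k, f) = -4 + f*k (Z(k, f) = f*k - 4 = -4 + f*k)
b(r) = -1 + r (b(r) = 3 + (r - 1*4) = 3 + (r - 4) = 3 + (-4 + r) = -1 + r)
y(V, v) = -30 (y(V, v) = 5*(-1 + (-4 + (4/(-9 + 5))*1)) = 5*(-1 + (-4 + (4/(-4))*1)) = 5*(-1 + (-4 + (4*(-1/4))*1)) = 5*(-1 + (-4 - 1*1)) = 5*(-1 + (-4 - 1)) = 5*(-1 - 5) = 5*(-6) = -30)
(y(5, -2) - 701)/(-535) = (-30 - 701)/(-535) = -1/535*(-731) = 731/535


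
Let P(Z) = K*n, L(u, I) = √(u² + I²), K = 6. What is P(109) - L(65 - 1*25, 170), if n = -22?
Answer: -132 - 10*√305 ≈ -306.64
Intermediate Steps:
L(u, I) = √(I² + u²)
P(Z) = -132 (P(Z) = 6*(-22) = -132)
P(109) - L(65 - 1*25, 170) = -132 - √(170² + (65 - 1*25)²) = -132 - √(28900 + (65 - 25)²) = -132 - √(28900 + 40²) = -132 - √(28900 + 1600) = -132 - √30500 = -132 - 10*√305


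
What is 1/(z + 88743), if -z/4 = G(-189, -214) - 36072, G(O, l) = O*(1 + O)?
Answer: 1/90903 ≈ 1.1001e-5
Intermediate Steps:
z = 2160 (z = -4*(-189*(1 - 189) - 36072) = -4*(-189*(-188) - 36072) = -4*(35532 - 36072) = -4*(-540) = 2160)
1/(z + 88743) = 1/(2160 + 88743) = 1/90903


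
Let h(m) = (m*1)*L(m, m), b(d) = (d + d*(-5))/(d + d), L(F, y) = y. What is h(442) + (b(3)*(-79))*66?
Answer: 205792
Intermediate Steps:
b(d) = -2 (b(d) = (d - 5*d)/((2*d)) = (-4*d)*(1/(2*d)) = -2)
h(m) = m**2 (h(m) = (m*1)*m = m*m = m**2)
h(442) + (b(3)*(-79))*66 = 442**2 - 2*(-79)*66 = 195364 + 158*66 = 195364 + 10428 = 205792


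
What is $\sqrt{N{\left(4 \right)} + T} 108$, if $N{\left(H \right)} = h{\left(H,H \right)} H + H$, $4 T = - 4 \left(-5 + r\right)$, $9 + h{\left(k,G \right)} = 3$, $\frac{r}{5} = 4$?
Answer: $108 i \sqrt{35} \approx 638.94 i$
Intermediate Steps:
$r = 20$ ($r = 5 \cdot 4 = 20$)
$h{\left(k,G \right)} = -6$ ($h{\left(k,G \right)} = -9 + 3 = -6$)
$T = -15$ ($T = \frac{\left(-4\right) \left(-5 + 20\right)}{4} = \frac{\left(-4\right) 15}{4} = \frac{1}{4} \left(-60\right) = -15$)
$N{\left(H \right)} = - 5 H$ ($N{\left(H \right)} = - 6 H + H = - 5 H$)
$\sqrt{N{\left(4 \right)} + T} 108 = \sqrt{\left(-5\right) 4 - 15} \cdot 108 = \sqrt{-20 - 15} \cdot 108 = \sqrt{-35} \cdot 108 = i \sqrt{35} \cdot 108 = 108 i \sqrt{35}$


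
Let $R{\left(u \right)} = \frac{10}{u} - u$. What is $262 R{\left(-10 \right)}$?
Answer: $2358$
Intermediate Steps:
$R{\left(u \right)} = - u + \frac{10}{u}$
$262 R{\left(-10 \right)} = 262 \left(\left(-1\right) \left(-10\right) + \frac{10}{-10}\right) = 262 \left(10 + 10 \left(- \frac{1}{10}\right)\right) = 262 \left(10 - 1\right) = 262 \cdot 9 = 2358$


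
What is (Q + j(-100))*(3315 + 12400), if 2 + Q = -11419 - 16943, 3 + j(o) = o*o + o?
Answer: -290208905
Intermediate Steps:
j(o) = -3 + o + o**2 (j(o) = -3 + (o*o + o) = -3 + (o**2 + o) = -3 + (o + o**2) = -3 + o + o**2)
Q = -28364 (Q = -2 + (-11419 - 16943) = -2 - 28362 = -28364)
(Q + j(-100))*(3315 + 12400) = (-28364 + (-3 - 100 + (-100)**2))*(3315 + 12400) = (-28364 + (-3 - 100 + 10000))*15715 = (-28364 + 9897)*15715 = -18467*15715 = -290208905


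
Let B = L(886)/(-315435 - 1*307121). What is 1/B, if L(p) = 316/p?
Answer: -137896154/79 ≈ -1.7455e+6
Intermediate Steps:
B = -79/137896154 (B = (316/886)/(-315435 - 1*307121) = (316*(1/886))/(-315435 - 307121) = (158/443)/(-622556) = (158/443)*(-1/622556) = -79/137896154 ≈ -5.7290e-7)
1/B = 1/(-79/137896154) = -137896154/79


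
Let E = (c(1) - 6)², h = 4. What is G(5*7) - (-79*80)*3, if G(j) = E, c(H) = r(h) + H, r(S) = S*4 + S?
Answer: 19185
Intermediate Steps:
r(S) = 5*S (r(S) = 4*S + S = 5*S)
c(H) = 20 + H (c(H) = 5*4 + H = 20 + H)
E = 225 (E = ((20 + 1) - 6)² = (21 - 6)² = 15² = 225)
G(j) = 225
G(5*7) - (-79*80)*3 = 225 - (-79*80)*3 = 225 - (-6320)*3 = 225 - 1*(-18960) = 225 + 18960 = 19185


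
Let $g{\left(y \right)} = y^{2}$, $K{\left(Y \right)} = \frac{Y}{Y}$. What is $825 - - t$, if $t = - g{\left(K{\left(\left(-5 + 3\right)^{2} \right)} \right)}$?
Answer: $824$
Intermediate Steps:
$K{\left(Y \right)} = 1$
$t = -1$ ($t = - 1^{2} = \left(-1\right) 1 = -1$)
$825 - - t = 825 - \left(-1\right) \left(-1\right) = 825 - 1 = 824$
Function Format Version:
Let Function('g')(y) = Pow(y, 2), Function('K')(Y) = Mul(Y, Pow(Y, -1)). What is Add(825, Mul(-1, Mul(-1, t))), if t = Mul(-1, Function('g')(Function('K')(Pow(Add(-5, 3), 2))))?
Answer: 824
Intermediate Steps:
Function('K')(Y) = 1
t = -1 (t = Mul(-1, Pow(1, 2)) = Mul(-1, 1) = -1)
Add(825, Mul(-1, Mul(-1, t))) = Add(825, Mul(-1, Mul(-1, -1))) = Add(825, Mul(-1, 1)) = Add(825, -1) = 824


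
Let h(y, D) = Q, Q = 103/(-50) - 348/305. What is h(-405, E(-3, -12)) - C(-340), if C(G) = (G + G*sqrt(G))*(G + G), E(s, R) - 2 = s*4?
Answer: -705169763/3050 - 462400*I*sqrt(85) ≈ -2.312e+5 - 4.2631e+6*I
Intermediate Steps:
E(s, R) = 2 + 4*s (E(s, R) = 2 + s*4 = 2 + 4*s)
Q = -9763/3050 (Q = 103*(-1/50) - 348*1/305 = -103/50 - 348/305 = -9763/3050 ≈ -3.2010)
C(G) = 2*G*(G + G**(3/2)) (C(G) = (G + G**(3/2))*(2*G) = 2*G*(G + G**(3/2)))
h(y, D) = -9763/3050
h(-405, E(-3, -12)) - C(-340) = -9763/3050 - (2*(-340)**2 + 2*(-340)**(5/2)) = -9763/3050 - (2*115600 + 2*(231200*I*sqrt(85))) = -9763/3050 - (231200 + 462400*I*sqrt(85)) = -9763/3050 + (-231200 - 462400*I*sqrt(85)) = -705169763/3050 - 462400*I*sqrt(85)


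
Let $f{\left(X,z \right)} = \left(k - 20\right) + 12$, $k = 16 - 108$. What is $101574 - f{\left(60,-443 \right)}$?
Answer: $101674$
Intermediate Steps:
$k = -92$ ($k = 16 - 108 = -92$)
$f{\left(X,z \right)} = -100$ ($f{\left(X,z \right)} = \left(-92 - 20\right) + 12 = -112 + 12 = -100$)
$101574 - f{\left(60,-443 \right)} = 101574 - -100 = 101574 + 100 = 101674$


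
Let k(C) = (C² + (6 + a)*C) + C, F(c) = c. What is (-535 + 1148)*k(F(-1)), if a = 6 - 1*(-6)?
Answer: -11034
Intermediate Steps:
a = 12 (a = 6 + 6 = 12)
k(C) = C² + 19*C (k(C) = (C² + (6 + 12)*C) + C = (C² + 18*C) + C = C² + 19*C)
(-535 + 1148)*k(F(-1)) = (-535 + 1148)*(-(19 - 1)) = 613*(-1*18) = 613*(-18) = -11034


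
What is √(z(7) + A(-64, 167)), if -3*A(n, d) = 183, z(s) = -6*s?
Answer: I*√103 ≈ 10.149*I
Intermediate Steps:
A(n, d) = -61 (A(n, d) = -⅓*183 = -61)
√(z(7) + A(-64, 167)) = √(-6*7 - 61) = √(-42 - 61) = √(-103) = I*√103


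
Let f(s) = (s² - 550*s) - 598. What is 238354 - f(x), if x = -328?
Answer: -49032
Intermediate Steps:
f(s) = -598 + s² - 550*s
238354 - f(x) = 238354 - (-598 + (-328)² - 550*(-328)) = 238354 - (-598 + 107584 + 180400) = 238354 - 1*287386 = 238354 - 287386 = -49032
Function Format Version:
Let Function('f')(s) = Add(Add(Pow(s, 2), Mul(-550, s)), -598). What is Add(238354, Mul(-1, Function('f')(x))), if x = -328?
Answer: -49032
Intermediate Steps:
Function('f')(s) = Add(-598, Pow(s, 2), Mul(-550, s))
Add(238354, Mul(-1, Function('f')(x))) = Add(238354, Mul(-1, Add(-598, Pow(-328, 2), Mul(-550, -328)))) = Add(238354, Mul(-1, Add(-598, 107584, 180400))) = Add(238354, Mul(-1, 287386)) = Add(238354, -287386) = -49032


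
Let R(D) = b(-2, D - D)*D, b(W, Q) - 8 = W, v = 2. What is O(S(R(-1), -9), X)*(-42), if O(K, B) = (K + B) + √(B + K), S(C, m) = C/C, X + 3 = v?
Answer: 0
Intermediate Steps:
b(W, Q) = 8 + W
R(D) = 6*D (R(D) = (8 - 2)*D = 6*D)
X = -1 (X = -3 + 2 = -1)
S(C, m) = 1
O(K, B) = B + K + √(B + K) (O(K, B) = (B + K) + √(B + K) = B + K + √(B + K))
O(S(R(-1), -9), X)*(-42) = (-1 + 1 + √(-1 + 1))*(-42) = (-1 + 1 + √0)*(-42) = (-1 + 1 + 0)*(-42) = 0*(-42) = 0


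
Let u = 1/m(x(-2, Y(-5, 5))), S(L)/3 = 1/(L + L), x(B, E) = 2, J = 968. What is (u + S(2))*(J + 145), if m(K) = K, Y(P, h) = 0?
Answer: 5565/4 ≈ 1391.3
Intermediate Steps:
S(L) = 3/(2*L) (S(L) = 3/(L + L) = 3/((2*L)) = 3*(1/(2*L)) = 3/(2*L))
u = ½ (u = 1/2 = ½ ≈ 0.50000)
(u + S(2))*(J + 145) = (½ + (3/2)/2)*(968 + 145) = (½ + (3/2)*(½))*1113 = (½ + ¾)*1113 = (5/4)*1113 = 5565/4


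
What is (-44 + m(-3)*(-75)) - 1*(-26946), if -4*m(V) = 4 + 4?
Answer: 27052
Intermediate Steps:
m(V) = -2 (m(V) = -(4 + 4)/4 = -1/4*8 = -2)
(-44 + m(-3)*(-75)) - 1*(-26946) = (-44 - 2*(-75)) - 1*(-26946) = (-44 + 150) + 26946 = 106 + 26946 = 27052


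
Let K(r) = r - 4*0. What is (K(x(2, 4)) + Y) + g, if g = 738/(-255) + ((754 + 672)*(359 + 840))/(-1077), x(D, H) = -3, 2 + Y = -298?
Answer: -173333867/91545 ≈ -1893.4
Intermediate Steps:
Y = -300 (Y = -2 - 298 = -300)
K(r) = r (K(r) = r + 0 = r)
g = -145595732/91545 (g = 738*(-1/255) + (1426*1199)*(-1/1077) = -246/85 + 1709774*(-1/1077) = -246/85 - 1709774/1077 = -145595732/91545 ≈ -1590.4)
(K(x(2, 4)) + Y) + g = (-3 - 300) - 145595732/91545 = -303 - 145595732/91545 = -173333867/91545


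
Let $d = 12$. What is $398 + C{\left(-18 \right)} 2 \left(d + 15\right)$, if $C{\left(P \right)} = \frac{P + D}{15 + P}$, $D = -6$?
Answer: $830$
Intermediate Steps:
$C{\left(P \right)} = \frac{-6 + P}{15 + P}$ ($C{\left(P \right)} = \frac{P - 6}{15 + P} = \frac{-6 + P}{15 + P}$)
$398 + C{\left(-18 \right)} 2 \left(d + 15\right) = 398 + \frac{-6 - 18}{15 - 18} \cdot 2 \left(12 + 15\right) = 398 + \frac{1}{-3} \left(-24\right) 2 \cdot 27 = 398 + \left(- \frac{1}{3}\right) \left(-24\right) 54 = 398 + 8 \cdot 54 = 398 + 432 = 830$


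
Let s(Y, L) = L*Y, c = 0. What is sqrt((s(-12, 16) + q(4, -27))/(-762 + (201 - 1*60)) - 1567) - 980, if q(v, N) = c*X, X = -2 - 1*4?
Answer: -980 + I*sqrt(7459015)/69 ≈ -980.0 + 39.581*I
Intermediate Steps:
X = -6 (X = -2 - 4 = -6)
q(v, N) = 0 (q(v, N) = 0*(-6) = 0)
sqrt((s(-12, 16) + q(4, -27))/(-762 + (201 - 1*60)) - 1567) - 980 = sqrt((16*(-12) + 0)/(-762 + (201 - 1*60)) - 1567) - 980 = sqrt((-192 + 0)/(-762 + (201 - 60)) - 1567) - 980 = sqrt(-192/(-762 + 141) - 1567) - 980 = sqrt(-192/(-621) - 1567) - 980 = sqrt(-192*(-1/621) - 1567) - 980 = sqrt(64/207 - 1567) - 980 = sqrt(-324305/207) - 980 = I*sqrt(7459015)/69 - 980 = -980 + I*sqrt(7459015)/69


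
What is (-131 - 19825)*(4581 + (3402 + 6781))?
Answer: -294630384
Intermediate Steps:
(-131 - 19825)*(4581 + (3402 + 6781)) = -19956*(4581 + 10183) = -19956*14764 = -294630384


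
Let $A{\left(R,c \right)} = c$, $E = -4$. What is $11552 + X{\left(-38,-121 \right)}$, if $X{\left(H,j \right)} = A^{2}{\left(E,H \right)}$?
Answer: $12996$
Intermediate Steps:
$X{\left(H,j \right)} = H^{2}$
$11552 + X{\left(-38,-121 \right)} = 11552 + \left(-38\right)^{2} = 11552 + 1444 = 12996$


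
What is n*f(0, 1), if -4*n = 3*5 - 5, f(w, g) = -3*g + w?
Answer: 15/2 ≈ 7.5000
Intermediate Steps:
f(w, g) = w - 3*g
n = -5/2 (n = -(3*5 - 5)/4 = -(15 - 5)/4 = -1/4*10 = -5/2 ≈ -2.5000)
n*f(0, 1) = -5*(0 - 3*1)/2 = -5*(0 - 3)/2 = -5/2*(-3) = 15/2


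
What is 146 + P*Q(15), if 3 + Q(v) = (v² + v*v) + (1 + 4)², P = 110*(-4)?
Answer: -207534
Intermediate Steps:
P = -440
Q(v) = 22 + 2*v² (Q(v) = -3 + ((v² + v*v) + (1 + 4)²) = -3 + ((v² + v²) + 5²) = -3 + (2*v² + 25) = -3 + (25 + 2*v²) = 22 + 2*v²)
146 + P*Q(15) = 146 - 440*(22 + 2*15²) = 146 - 440*(22 + 2*225) = 146 - 440*(22 + 450) = 146 - 440*472 = 146 - 207680 = -207534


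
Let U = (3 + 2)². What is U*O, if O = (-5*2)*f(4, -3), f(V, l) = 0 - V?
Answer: 1000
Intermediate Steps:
f(V, l) = -V
O = 40 (O = (-5*2)*(-1*4) = -10*(-4) = 40)
U = 25 (U = 5² = 25)
U*O = 25*40 = 1000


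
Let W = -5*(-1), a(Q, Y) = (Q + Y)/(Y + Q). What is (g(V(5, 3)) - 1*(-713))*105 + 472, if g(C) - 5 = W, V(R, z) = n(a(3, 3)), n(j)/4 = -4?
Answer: 76387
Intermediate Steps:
a(Q, Y) = 1 (a(Q, Y) = (Q + Y)/(Q + Y) = 1)
W = 5
n(j) = -16 (n(j) = 4*(-4) = -16)
V(R, z) = -16
g(C) = 10 (g(C) = 5 + 5 = 10)
(g(V(5, 3)) - 1*(-713))*105 + 472 = (10 - 1*(-713))*105 + 472 = (10 + 713)*105 + 472 = 723*105 + 472 = 75915 + 472 = 76387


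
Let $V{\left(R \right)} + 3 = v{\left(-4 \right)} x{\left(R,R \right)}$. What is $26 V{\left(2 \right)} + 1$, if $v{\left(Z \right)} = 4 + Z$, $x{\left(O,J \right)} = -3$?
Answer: $-77$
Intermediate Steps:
$V{\left(R \right)} = -3$ ($V{\left(R \right)} = -3 + \left(4 - 4\right) \left(-3\right) = -3 + 0 \left(-3\right) = -3 + 0 = -3$)
$26 V{\left(2 \right)} + 1 = 26 \left(-3\right) + 1 = -78 + 1 = -77$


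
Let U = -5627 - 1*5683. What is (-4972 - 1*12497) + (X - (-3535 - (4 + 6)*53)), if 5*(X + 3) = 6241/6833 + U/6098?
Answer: -1396614534401/104169085 ≈ -13407.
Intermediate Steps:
U = -11310 (U = -5627 - 5683 = -11310)
X = -332119061/104169085 (X = -3 + (6241/6833 - 11310/6098)/5 = -3 + (6241*(1/6833) - 11310*1/6098)/5 = -3 + (6241/6833 - 5655/3049)/5 = -3 + (1/5)*(-19611806/20833817) = -3 - 19611806/104169085 = -332119061/104169085 ≈ -3.1883)
(-4972 - 1*12497) + (X - (-3535 - (4 + 6)*53)) = (-4972 - 1*12497) + (-332119061/104169085 - (-3535 - (4 + 6)*53)) = (-4972 - 12497) + (-332119061/104169085 - (-3535 - 10*53)) = -17469 + (-332119061/104169085 - (-3535 - 1*530)) = -17469 + (-332119061/104169085 - (-3535 - 530)) = -17469 + (-332119061/104169085 - 1*(-4065)) = -17469 + (-332119061/104169085 + 4065) = -17469 + 423115211464/104169085 = -1396614534401/104169085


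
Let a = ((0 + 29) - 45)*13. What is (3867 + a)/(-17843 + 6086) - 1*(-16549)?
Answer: 194562934/11757 ≈ 16549.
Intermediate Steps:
a = -208 (a = (29 - 45)*13 = -16*13 = -208)
(3867 + a)/(-17843 + 6086) - 1*(-16549) = (3867 - 208)/(-17843 + 6086) - 1*(-16549) = 3659/(-11757) + 16549 = 3659*(-1/11757) + 16549 = -3659/11757 + 16549 = 194562934/11757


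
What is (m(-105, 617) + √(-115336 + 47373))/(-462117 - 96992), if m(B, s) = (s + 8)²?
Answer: -390625/559109 - 7*I*√1387/559109 ≈ -0.69866 - 0.00046627*I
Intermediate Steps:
m(B, s) = (8 + s)²
(m(-105, 617) + √(-115336 + 47373))/(-462117 - 96992) = ((8 + 617)² + √(-115336 + 47373))/(-462117 - 96992) = (625² + √(-67963))/(-559109) = (390625 + 7*I*√1387)*(-1/559109) = -390625/559109 - 7*I*√1387/559109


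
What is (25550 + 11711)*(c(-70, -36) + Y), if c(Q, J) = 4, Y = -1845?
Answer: -68597501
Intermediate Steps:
(25550 + 11711)*(c(-70, -36) + Y) = (25550 + 11711)*(4 - 1845) = 37261*(-1841) = -68597501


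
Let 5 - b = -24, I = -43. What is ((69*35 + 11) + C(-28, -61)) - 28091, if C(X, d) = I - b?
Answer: -25737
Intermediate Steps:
b = 29 (b = 5 - 1*(-24) = 5 + 24 = 29)
C(X, d) = -72 (C(X, d) = -43 - 1*29 = -43 - 29 = -72)
((69*35 + 11) + C(-28, -61)) - 28091 = ((69*35 + 11) - 72) - 28091 = ((2415 + 11) - 72) - 28091 = (2426 - 72) - 28091 = 2354 - 28091 = -25737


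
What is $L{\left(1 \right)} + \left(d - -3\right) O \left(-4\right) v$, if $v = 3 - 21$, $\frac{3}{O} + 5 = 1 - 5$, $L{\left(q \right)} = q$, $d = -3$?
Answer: $1$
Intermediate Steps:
$O = - \frac{1}{3}$ ($O = \frac{3}{-5 + \left(1 - 5\right)} = \frac{3}{-5 - 4} = \frac{3}{-9} = 3 \left(- \frac{1}{9}\right) = - \frac{1}{3} \approx -0.33333$)
$v = -18$ ($v = 3 - 21 = -18$)
$L{\left(1 \right)} + \left(d - -3\right) O \left(-4\right) v = 1 + \left(-3 - -3\right) \left(- \frac{1}{3}\right) \left(-4\right) \left(-18\right) = 1 + \left(-3 + 3\right) \left(- \frac{1}{3}\right) \left(-4\right) \left(-18\right) = 1 + 0 \left(- \frac{1}{3}\right) \left(-4\right) \left(-18\right) = 1 + 0 \left(-4\right) \left(-18\right) = 1 + 0 \left(-18\right) = 1 + 0 = 1$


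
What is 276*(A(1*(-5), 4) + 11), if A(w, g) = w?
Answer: 1656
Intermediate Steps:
276*(A(1*(-5), 4) + 11) = 276*(1*(-5) + 11) = 276*(-5 + 11) = 276*6 = 1656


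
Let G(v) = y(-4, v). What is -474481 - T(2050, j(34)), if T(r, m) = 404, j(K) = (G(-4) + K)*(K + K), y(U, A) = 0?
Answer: -474885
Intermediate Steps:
G(v) = 0
j(K) = 2*K**2 (j(K) = (0 + K)*(K + K) = K*(2*K) = 2*K**2)
-474481 - T(2050, j(34)) = -474481 - 1*404 = -474481 - 404 = -474885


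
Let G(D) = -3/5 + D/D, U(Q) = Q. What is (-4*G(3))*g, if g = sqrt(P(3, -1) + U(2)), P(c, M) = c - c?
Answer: -8*sqrt(2)/5 ≈ -2.2627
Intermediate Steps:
P(c, M) = 0
G(D) = 2/5 (G(D) = -3*1/5 + 1 = -3/5 + 1 = 2/5)
g = sqrt(2) (g = sqrt(0 + 2) = sqrt(2) ≈ 1.4142)
(-4*G(3))*g = (-4*2/5)*sqrt(2) = -8*sqrt(2)/5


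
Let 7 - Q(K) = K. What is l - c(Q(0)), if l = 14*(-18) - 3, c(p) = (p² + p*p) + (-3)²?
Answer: -362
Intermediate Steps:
Q(K) = 7 - K
c(p) = 9 + 2*p² (c(p) = (p² + p²) + 9 = 2*p² + 9 = 9 + 2*p²)
l = -255 (l = -252 - 3 = -255)
l - c(Q(0)) = -255 - (9 + 2*(7 - 1*0)²) = -255 - (9 + 2*(7 + 0)²) = -255 - (9 + 2*7²) = -255 - (9 + 2*49) = -255 - (9 + 98) = -255 - 1*107 = -255 - 107 = -362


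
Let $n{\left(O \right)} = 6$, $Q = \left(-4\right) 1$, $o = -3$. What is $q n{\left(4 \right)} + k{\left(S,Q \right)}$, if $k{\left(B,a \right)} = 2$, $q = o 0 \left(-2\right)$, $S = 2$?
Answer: $2$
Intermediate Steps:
$Q = -4$
$q = 0$ ($q = \left(-3\right) 0 \left(-2\right) = 0 \left(-2\right) = 0$)
$q n{\left(4 \right)} + k{\left(S,Q \right)} = 0 \cdot 6 + 2 = 0 + 2 = 2$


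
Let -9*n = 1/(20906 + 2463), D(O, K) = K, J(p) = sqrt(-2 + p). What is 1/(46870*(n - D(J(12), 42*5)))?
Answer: -210321/2070126553570 ≈ -1.0160e-7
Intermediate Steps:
n = -1/210321 (n = -1/(9*(20906 + 2463)) = -1/9/23369 = -1/9*1/23369 = -1/210321 ≈ -4.7546e-6)
1/(46870*(n - D(J(12), 42*5))) = 1/(46870*(-1/210321 - 42*5)) = 1/(46870*(-1/210321 - 1*210)) = 1/(46870*(-1/210321 - 210)) = 1/(46870*(-44167411/210321)) = (1/46870)*(-210321/44167411) = -210321/2070126553570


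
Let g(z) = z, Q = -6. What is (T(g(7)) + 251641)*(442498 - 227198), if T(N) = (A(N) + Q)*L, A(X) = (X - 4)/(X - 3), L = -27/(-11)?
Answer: 595930861525/11 ≈ 5.4176e+10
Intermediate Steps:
L = 27/11 (L = -27*(-1/11) = 27/11 ≈ 2.4545)
A(X) = (-4 + X)/(-3 + X)
T(N) = -162/11 + 27*(-4 + N)/(11*(-3 + N)) (T(N) = ((-4 + N)/(-3 + N) - 6)*(27/11) = (-6 + (-4 + N)/(-3 + N))*(27/11) = -162/11 + 27*(-4 + N)/(11*(-3 + N)))
(T(g(7)) + 251641)*(442498 - 227198) = (27*(14 - 5*7)/(11*(-3 + 7)) + 251641)*(442498 - 227198) = ((27/11)*(14 - 35)/4 + 251641)*215300 = ((27/11)*(¼)*(-21) + 251641)*215300 = (-567/44 + 251641)*215300 = (11071637/44)*215300 = 595930861525/11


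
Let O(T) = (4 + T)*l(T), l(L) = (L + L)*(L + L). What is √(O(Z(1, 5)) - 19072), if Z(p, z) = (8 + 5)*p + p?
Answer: 4*I*√310 ≈ 70.427*I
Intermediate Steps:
Z(p, z) = 14*p (Z(p, z) = 13*p + p = 14*p)
l(L) = 4*L² (l(L) = (2*L)*(2*L) = 4*L²)
O(T) = 4*T²*(4 + T) (O(T) = (4 + T)*(4*T²) = 4*T²*(4 + T))
√(O(Z(1, 5)) - 19072) = √(4*(14*1)²*(4 + 14*1) - 19072) = √(4*14²*(4 + 14) - 19072) = √(4*196*18 - 19072) = √(14112 - 19072) = √(-4960) = 4*I*√310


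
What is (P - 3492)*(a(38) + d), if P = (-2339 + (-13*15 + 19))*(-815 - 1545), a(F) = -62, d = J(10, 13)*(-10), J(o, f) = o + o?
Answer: -1554159896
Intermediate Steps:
J(o, f) = 2*o
d = -200 (d = (2*10)*(-10) = 20*(-10) = -200)
P = 5935400 (P = (-2339 + (-195 + 19))*(-2360) = (-2339 - 176)*(-2360) = -2515*(-2360) = 5935400)
(P - 3492)*(a(38) + d) = (5935400 - 3492)*(-62 - 200) = 5931908*(-262) = -1554159896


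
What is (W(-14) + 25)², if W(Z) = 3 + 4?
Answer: 1024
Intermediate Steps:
W(Z) = 7
(W(-14) + 25)² = (7 + 25)² = 32² = 1024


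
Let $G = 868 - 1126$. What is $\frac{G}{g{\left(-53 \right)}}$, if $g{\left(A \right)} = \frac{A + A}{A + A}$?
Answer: $-258$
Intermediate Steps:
$g{\left(A \right)} = 1$ ($g{\left(A \right)} = \frac{2 A}{2 A} = 2 A \frac{1}{2 A} = 1$)
$G = -258$ ($G = 868 - 1126 = -258$)
$\frac{G}{g{\left(-53 \right)}} = - \frac{258}{1} = \left(-258\right) 1 = -258$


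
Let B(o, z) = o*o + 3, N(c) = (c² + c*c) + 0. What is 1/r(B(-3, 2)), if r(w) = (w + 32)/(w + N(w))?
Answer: 75/11 ≈ 6.8182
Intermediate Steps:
N(c) = 2*c² (N(c) = (c² + c²) + 0 = 2*c² + 0 = 2*c²)
B(o, z) = 3 + o² (B(o, z) = o² + 3 = 3 + o²)
r(w) = (32 + w)/(w + 2*w²) (r(w) = (w + 32)/(w + 2*w²) = (32 + w)/(w + 2*w²))
1/r(B(-3, 2)) = 1/((32 + (3 + (-3)²))/((3 + (-3)²)*(1 + 2*(3 + (-3)²)))) = 1/((32 + (3 + 9))/((3 + 9)*(1 + 2*(3 + 9)))) = 1/((32 + 12)/(12*(1 + 2*12))) = 1/((1/12)*44/(1 + 24)) = 1/((1/12)*44/25) = 1/((1/12)*(1/25)*44) = 1/(11/75) = 75/11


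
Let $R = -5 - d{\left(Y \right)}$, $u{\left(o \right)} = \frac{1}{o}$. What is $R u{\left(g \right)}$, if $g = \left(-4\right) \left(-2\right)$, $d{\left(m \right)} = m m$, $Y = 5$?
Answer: $- \frac{15}{4} \approx -3.75$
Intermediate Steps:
$d{\left(m \right)} = m^{2}$
$g = 8$
$R = -30$ ($R = -5 - 5^{2} = -5 - 25 = -30$)
$R u{\left(g \right)} = - \frac{30}{8} = \left(-30\right) \frac{1}{8} = - \frac{15}{4}$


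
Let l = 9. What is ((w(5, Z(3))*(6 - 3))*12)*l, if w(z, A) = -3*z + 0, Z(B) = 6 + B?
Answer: -4860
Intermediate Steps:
w(z, A) = -3*z
((w(5, Z(3))*(6 - 3))*12)*l = (((-3*5)*(6 - 3))*12)*9 = (-15*3*12)*9 = -45*12*9 = -540*9 = -4860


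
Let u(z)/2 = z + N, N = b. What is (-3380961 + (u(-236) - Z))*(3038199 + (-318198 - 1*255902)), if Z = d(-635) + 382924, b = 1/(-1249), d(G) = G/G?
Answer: -11585412733447256/1249 ≈ -9.2758e+12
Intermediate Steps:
d(G) = 1
b = -1/1249 ≈ -0.00080064
N = -1/1249 ≈ -0.00080064
Z = 382925 (Z = 1 + 382924 = 382925)
u(z) = -2/1249 + 2*z (u(z) = 2*(z - 1/1249) = 2*(-1/1249 + z) = -2/1249 + 2*z)
(-3380961 + (u(-236) - Z))*(3038199 + (-318198 - 1*255902)) = (-3380961 + ((-2/1249 + 2*(-236)) - 1*382925))*(3038199 + (-318198 - 1*255902)) = (-3380961 + ((-2/1249 - 472) - 382925))*(3038199 + (-318198 - 255902)) = (-3380961 + (-589530/1249 - 382925))*(3038199 - 574100) = (-3380961 - 478862855/1249)*2464099 = -4701683144/1249*2464099 = -11585412733447256/1249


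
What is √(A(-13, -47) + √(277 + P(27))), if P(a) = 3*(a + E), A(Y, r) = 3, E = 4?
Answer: √(3 + √370) ≈ 4.7154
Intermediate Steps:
P(a) = 12 + 3*a (P(a) = 3*(a + 4) = 3*(4 + a) = 12 + 3*a)
√(A(-13, -47) + √(277 + P(27))) = √(3 + √(277 + (12 + 3*27))) = √(3 + √(277 + (12 + 81))) = √(3 + √(277 + 93)) = √(3 + √370)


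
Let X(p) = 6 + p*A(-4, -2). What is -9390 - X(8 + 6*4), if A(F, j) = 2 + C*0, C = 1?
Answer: -9460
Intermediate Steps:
A(F, j) = 2 (A(F, j) = 2 + 1*0 = 2 + 0 = 2)
X(p) = 6 + 2*p (X(p) = 6 + p*2 = 6 + 2*p)
-9390 - X(8 + 6*4) = -9390 - (6 + 2*(8 + 6*4)) = -9390 - (6 + 2*(8 + 24)) = -9390 - (6 + 2*32) = -9390 - (6 + 64) = -9390 - 1*70 = -9390 - 70 = -9460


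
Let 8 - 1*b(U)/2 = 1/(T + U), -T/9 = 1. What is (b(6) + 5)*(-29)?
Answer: -1885/3 ≈ -628.33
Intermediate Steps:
T = -9 (T = -9*1 = -9)
b(U) = 16 - 2/(-9 + U)
(b(6) + 5)*(-29) = (2*(-73 + 8*6)/(-9 + 6) + 5)*(-29) = (2*(-73 + 48)/(-3) + 5)*(-29) = (2*(-1/3)*(-25) + 5)*(-29) = (50/3 + 5)*(-29) = (65/3)*(-29) = -1885/3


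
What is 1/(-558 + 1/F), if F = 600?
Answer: -600/334799 ≈ -0.0017921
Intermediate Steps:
1/(-558 + 1/F) = 1/(-558 + 1/600) = 1/(-334799/600) = -600/334799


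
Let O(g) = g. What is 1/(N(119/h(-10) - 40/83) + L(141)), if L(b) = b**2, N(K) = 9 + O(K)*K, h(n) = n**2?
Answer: 68890000/1370256639129 ≈ 5.0275e-5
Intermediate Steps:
N(K) = 9 + K**2 (N(K) = 9 + K*K = 9 + K**2)
1/(N(119/h(-10) - 40/83) + L(141)) = 1/((9 + (119/((-10)**2) - 40/83)**2) + 141**2) = 1/((9 + (119/100 - 40*1/83)**2) + 19881) = 1/((9 + (119*(1/100) - 40/83)**2) + 19881) = 1/((9 + (119/100 - 40/83)**2) + 19881) = 1/((9 + (5877/8300)**2) + 19881) = 1/((9 + 34539129/68890000) + 19881) = 1/(654549129/68890000 + 19881) = 1/(1370256639129/68890000) = 68890000/1370256639129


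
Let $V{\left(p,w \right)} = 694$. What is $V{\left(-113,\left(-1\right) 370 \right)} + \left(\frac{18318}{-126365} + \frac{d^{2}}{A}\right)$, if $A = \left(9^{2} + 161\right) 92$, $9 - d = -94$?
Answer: $\frac{1953425684173}{2813390360} \approx 694.33$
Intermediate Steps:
$d = 103$ ($d = 9 - -94 = 9 + 94 = 103$)
$A = 22264$ ($A = \left(81 + 161\right) 92 = 242 \cdot 92 = 22264$)
$V{\left(-113,\left(-1\right) 370 \right)} + \left(\frac{18318}{-126365} + \frac{d^{2}}{A}\right) = 694 + \left(\frac{18318}{-126365} + \frac{103^{2}}{22264}\right) = 694 + \left(18318 \left(- \frac{1}{126365}\right) + 10609 \cdot \frac{1}{22264}\right) = 694 + \left(- \frac{18318}{126365} + \frac{10609}{22264}\right) = 694 + \frac{932774333}{2813390360} = \frac{1953425684173}{2813390360}$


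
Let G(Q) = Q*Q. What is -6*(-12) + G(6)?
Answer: 108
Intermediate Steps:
G(Q) = Q²
-6*(-12) + G(6) = -6*(-12) + 6² = 72 + 36 = 108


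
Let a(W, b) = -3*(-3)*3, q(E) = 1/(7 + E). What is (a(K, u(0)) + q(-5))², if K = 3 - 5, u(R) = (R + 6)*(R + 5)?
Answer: 3025/4 ≈ 756.25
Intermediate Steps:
u(R) = (5 + R)*(6 + R) (u(R) = (6 + R)*(5 + R) = (5 + R)*(6 + R))
K = -2
a(W, b) = 27 (a(W, b) = 9*3 = 27)
(a(K, u(0)) + q(-5))² = (27 + 1/(7 - 5))² = (27 + 1/2)² = (27 + ½)² = (55/2)² = 3025/4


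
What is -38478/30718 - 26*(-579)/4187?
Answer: 150660693/64308133 ≈ 2.3428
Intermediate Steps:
-38478/30718 - 26*(-579)/4187 = -38478*1/30718 + 15054*(1/4187) = -19239/15359 + 15054/4187 = 150660693/64308133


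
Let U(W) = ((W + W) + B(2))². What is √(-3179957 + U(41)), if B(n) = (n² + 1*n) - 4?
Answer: I*√3172901 ≈ 1781.3*I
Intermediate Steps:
B(n) = -4 + n + n² (B(n) = (n² + n) - 4 = (n + n²) - 4 = -4 + n + n²)
U(W) = (2 + 2*W)² (U(W) = ((W + W) + (-4 + 2 + 2²))² = (2*W + (-4 + 2 + 4))² = (2*W + 2)² = (2 + 2*W)²)
√(-3179957 + U(41)) = √(-3179957 + 4*(1 + 41)²) = √(-3179957 + 4*42²) = √(-3179957 + 4*1764) = √(-3179957 + 7056) = √(-3172901) = I*√3172901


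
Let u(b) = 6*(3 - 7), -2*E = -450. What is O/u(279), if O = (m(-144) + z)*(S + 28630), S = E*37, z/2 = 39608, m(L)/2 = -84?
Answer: -365152355/3 ≈ -1.2172e+8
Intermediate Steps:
E = 225 (E = -1/2*(-450) = 225)
m(L) = -168 (m(L) = 2*(-84) = -168)
z = 79216 (z = 2*39608 = 79216)
S = 8325 (S = 225*37 = 8325)
u(b) = -24 (u(b) = 6*(-4) = -24)
O = 2921218840 (O = (-168 + 79216)*(8325 + 28630) = 79048*36955 = 2921218840)
O/u(279) = 2921218840/(-24) = 2921218840*(-1/24) = -365152355/3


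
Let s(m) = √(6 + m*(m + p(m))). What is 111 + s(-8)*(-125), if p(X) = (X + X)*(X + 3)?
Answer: 111 - 125*I*√570 ≈ 111.0 - 2984.3*I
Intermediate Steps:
p(X) = 2*X*(3 + X) (p(X) = (2*X)*(3 + X) = 2*X*(3 + X))
s(m) = √(6 + m*(m + 2*m*(3 + m)))
111 + s(-8)*(-125) = 111 + √(6 + 2*(-8)³ + 7*(-8)²)*(-125) = 111 + √(6 + 2*(-512) + 7*64)*(-125) = 111 + √(6 - 1024 + 448)*(-125) = 111 + √(-570)*(-125) = 111 + (I*√570)*(-125) = 111 - 125*I*√570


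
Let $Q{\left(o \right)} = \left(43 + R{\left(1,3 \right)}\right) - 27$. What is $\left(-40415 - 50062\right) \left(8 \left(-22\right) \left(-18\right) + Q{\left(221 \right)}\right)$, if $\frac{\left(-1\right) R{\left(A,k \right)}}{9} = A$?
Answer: $-287264475$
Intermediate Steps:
$R{\left(A,k \right)} = - 9 A$
$Q{\left(o \right)} = 7$ ($Q{\left(o \right)} = \left(43 - 9\right) - 27 = 34 - 27 = 7$)
$\left(-40415 - 50062\right) \left(8 \left(-22\right) \left(-18\right) + Q{\left(221 \right)}\right) = \left(-40415 - 50062\right) \left(8 \left(-22\right) \left(-18\right) + 7\right) = - 90477 \left(\left(-176\right) \left(-18\right) + 7\right) = - 90477 \left(3168 + 7\right) = \left(-90477\right) 3175 = -287264475$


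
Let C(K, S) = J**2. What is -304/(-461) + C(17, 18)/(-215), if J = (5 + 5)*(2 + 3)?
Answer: -217428/19823 ≈ -10.968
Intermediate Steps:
J = 50 (J = 10*5 = 50)
C(K, S) = 2500 (C(K, S) = 50**2 = 2500)
-304/(-461) + C(17, 18)/(-215) = -304/(-461) + 2500/(-215) = -304*(-1/461) + 2500*(-1/215) = 304/461 - 500/43 = -217428/19823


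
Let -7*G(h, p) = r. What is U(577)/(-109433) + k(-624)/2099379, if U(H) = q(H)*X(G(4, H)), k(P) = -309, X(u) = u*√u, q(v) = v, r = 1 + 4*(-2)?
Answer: -415052160/76580447369 ≈ -0.0054198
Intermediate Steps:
r = -7 (r = 1 - 8 = -7)
G(h, p) = 1 (G(h, p) = -⅐*(-7) = 1)
X(u) = u^(3/2)
U(H) = H (U(H) = H*1^(3/2) = H*1 = H)
U(577)/(-109433) + k(-624)/2099379 = 577/(-109433) - 309/2099379 = 577*(-1/109433) - 309*1/2099379 = -577/109433 - 103/699793 = -415052160/76580447369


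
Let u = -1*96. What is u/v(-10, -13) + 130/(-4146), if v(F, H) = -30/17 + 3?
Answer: -1128167/14511 ≈ -77.746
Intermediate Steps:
v(F, H) = 21/17 (v(F, H) = -30*1/17 + 3 = -30/17 + 3 = 21/17)
u = -96
u/v(-10, -13) + 130/(-4146) = -96/21/17 + 130/(-4146) = -96*17/21 + 130*(-1/4146) = -544/7 - 65/2073 = -1128167/14511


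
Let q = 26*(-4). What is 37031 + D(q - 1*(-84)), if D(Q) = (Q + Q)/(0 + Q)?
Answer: 37033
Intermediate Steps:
q = -104
D(Q) = 2 (D(Q) = (2*Q)/Q = 2)
37031 + D(q - 1*(-84)) = 37031 + 2 = 37033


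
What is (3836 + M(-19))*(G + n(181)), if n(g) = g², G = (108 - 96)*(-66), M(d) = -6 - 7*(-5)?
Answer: 123560185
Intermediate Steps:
M(d) = 29 (M(d) = -6 + 35 = 29)
G = -792 (G = 12*(-66) = -792)
(3836 + M(-19))*(G + n(181)) = (3836 + 29)*(-792 + 181²) = 3865*(-792 + 32761) = 3865*31969 = 123560185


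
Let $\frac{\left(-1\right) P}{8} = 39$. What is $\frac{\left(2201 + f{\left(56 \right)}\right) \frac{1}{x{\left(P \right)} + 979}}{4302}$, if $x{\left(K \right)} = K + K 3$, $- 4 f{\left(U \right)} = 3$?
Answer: $- \frac{8801}{4628952} \approx -0.0019013$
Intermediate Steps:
$P = -312$ ($P = \left(-8\right) 39 = -312$)
$f{\left(U \right)} = - \frac{3}{4}$ ($f{\left(U \right)} = \left(- \frac{1}{4}\right) 3 = - \frac{3}{4}$)
$x{\left(K \right)} = 4 K$ ($x{\left(K \right)} = K + 3 K = 4 K$)
$\frac{\left(2201 + f{\left(56 \right)}\right) \frac{1}{x{\left(P \right)} + 979}}{4302} = \frac{\left(2201 - \frac{3}{4}\right) \frac{1}{4 \left(-312\right) + 979}}{4302} = \frac{8801}{4 \left(-1248 + 979\right)} \frac{1}{4302} = \frac{8801}{4 \left(-269\right)} \frac{1}{4302} = \frac{8801}{4} \left(- \frac{1}{269}\right) \frac{1}{4302} = \left(- \frac{8801}{1076}\right) \frac{1}{4302} = - \frac{8801}{4628952}$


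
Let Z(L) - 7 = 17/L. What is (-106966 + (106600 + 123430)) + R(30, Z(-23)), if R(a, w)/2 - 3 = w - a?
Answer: 2829518/23 ≈ 1.2302e+5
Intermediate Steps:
Z(L) = 7 + 17/L
R(a, w) = 6 - 2*a + 2*w (R(a, w) = 6 + 2*(w - a) = 6 + (-2*a + 2*w) = 6 - 2*a + 2*w)
(-106966 + (106600 + 123430)) + R(30, Z(-23)) = (-106966 + (106600 + 123430)) + (6 - 2*30 + 2*(7 + 17/(-23))) = (-106966 + 230030) + (6 - 60 + 2*(7 + 17*(-1/23))) = 123064 + (6 - 60 + 2*(7 - 17/23)) = 123064 + (6 - 60 + 2*(144/23)) = 123064 + (6 - 60 + 288/23) = 123064 - 954/23 = 2829518/23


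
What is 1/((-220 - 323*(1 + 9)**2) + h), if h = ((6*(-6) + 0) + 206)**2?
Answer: -1/3620 ≈ -0.00027624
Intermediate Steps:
h = 28900 (h = ((-36 + 0) + 206)**2 = (-36 + 206)**2 = 170**2 = 28900)
1/((-220 - 323*(1 + 9)**2) + h) = 1/((-220 - 323*(1 + 9)**2) + 28900) = 1/((-220 - 323*10**2) + 28900) = 1/((-220 - 323*100) + 28900) = 1/((-220 - 32300) + 28900) = 1/(-32520 + 28900) = 1/(-3620) = -1/3620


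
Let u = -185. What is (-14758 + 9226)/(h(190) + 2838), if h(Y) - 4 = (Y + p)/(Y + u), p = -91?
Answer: -27660/14309 ≈ -1.9330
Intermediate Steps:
h(Y) = 4 + (-91 + Y)/(-185 + Y) (h(Y) = 4 + (Y - 91)/(Y - 185) = 4 + (-91 + Y)/(-185 + Y))
(-14758 + 9226)/(h(190) + 2838) = (-14758 + 9226)/((-831 + 5*190)/(-185 + 190) + 2838) = -5532/((-831 + 950)/5 + 2838) = -5532/((⅕)*119 + 2838) = -5532/(119/5 + 2838) = -5532/14309/5 = -5532*5/14309 = -27660/14309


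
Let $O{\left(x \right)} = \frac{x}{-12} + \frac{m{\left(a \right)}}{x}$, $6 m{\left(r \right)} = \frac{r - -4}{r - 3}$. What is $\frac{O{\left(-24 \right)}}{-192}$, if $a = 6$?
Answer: $- \frac{427}{41472} \approx -0.010296$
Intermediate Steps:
$m{\left(r \right)} = \frac{4 + r}{6 \left(-3 + r\right)}$ ($m{\left(r \right)} = \frac{\left(r - -4\right) \frac{1}{r - 3}}{6} = \frac{\left(r + 4\right) \frac{1}{-3 + r}}{6} = \frac{\left(4 + r\right) \frac{1}{-3 + r}}{6} = \frac{\frac{1}{-3 + r} \left(4 + r\right)}{6} = \frac{4 + r}{6 \left(-3 + r\right)}$)
$O{\left(x \right)} = - \frac{x}{12} + \frac{5}{9 x}$ ($O{\left(x \right)} = \frac{x}{-12} + \frac{\frac{1}{6} \frac{1}{-3 + 6} \left(4 + 6\right)}{x} = x \left(- \frac{1}{12}\right) + \frac{\frac{1}{6} \cdot \frac{1}{3} \cdot 10}{x} = - \frac{x}{12} + \frac{\frac{1}{6} \cdot \frac{1}{3} \cdot 10}{x} = - \frac{x}{12} + \frac{5}{9 x}$)
$\frac{O{\left(-24 \right)}}{-192} = \frac{\left(- \frac{1}{12}\right) \left(-24\right) + \frac{5}{9 \left(-24\right)}}{-192} = \left(2 + \frac{5}{9} \left(- \frac{1}{24}\right)\right) \left(- \frac{1}{192}\right) = \left(2 - \frac{5}{216}\right) \left(- \frac{1}{192}\right) = \frac{427}{216} \left(- \frac{1}{192}\right) = - \frac{427}{41472}$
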